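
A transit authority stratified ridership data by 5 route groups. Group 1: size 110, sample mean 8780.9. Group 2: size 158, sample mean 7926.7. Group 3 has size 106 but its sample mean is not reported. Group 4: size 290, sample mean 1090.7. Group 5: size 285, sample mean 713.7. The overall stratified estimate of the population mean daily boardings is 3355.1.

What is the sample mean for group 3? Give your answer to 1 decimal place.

Σ Nₕx̄ₕ = N·μ, so 106·x̄_3 = 949·3355.1 − (110·8780.9 + 158·7926.7 + 290·1090.7 + 285·713.7).
= 3183989.9 − 2738025.1 = 445964.8.
x̄_3 = 445964.8 / 106 = 4207.215... → 4207.2.

4207.2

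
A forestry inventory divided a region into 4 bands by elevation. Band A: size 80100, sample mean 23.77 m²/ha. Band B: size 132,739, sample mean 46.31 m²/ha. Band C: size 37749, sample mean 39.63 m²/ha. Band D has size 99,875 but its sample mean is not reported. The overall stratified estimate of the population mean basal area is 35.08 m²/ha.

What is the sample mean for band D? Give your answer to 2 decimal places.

27.51

N = 80100 + 132739 + 37749 + 99875 = 350463.
Overall total = μ·N = 35.08·350463 = 12294242.04.
Subtract the known strata: 80100·23.77 + 132739·46.31 + 37749·39.63 = 9547112.96.
Remaining total for band D: 12294242.04 − 9547112.96 = 2747129.08.
Divide by its size: 2747129.08 / 99875 = 27.5057... → 27.51.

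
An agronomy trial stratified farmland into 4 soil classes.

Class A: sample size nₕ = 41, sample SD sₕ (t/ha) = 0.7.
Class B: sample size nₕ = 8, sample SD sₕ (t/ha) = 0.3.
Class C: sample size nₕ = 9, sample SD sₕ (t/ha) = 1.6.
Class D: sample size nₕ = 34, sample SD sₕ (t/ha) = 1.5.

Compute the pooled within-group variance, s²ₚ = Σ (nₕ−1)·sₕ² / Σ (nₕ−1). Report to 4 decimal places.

A: (41−1)·0.7² = 40·0.49 = 19.6
B: (8−1)·0.3² = 7·0.09 = 0.63
C: (9−1)·1.6² = 8·2.56 = 20.48
D: (34−1)·1.5² = 33·2.25 = 74.25
Numerator = 114.96; denominator = Σ(nₕ−1) = 88.
s²ₚ = 114.96/88 = 1.306364... → 1.3064.

1.3064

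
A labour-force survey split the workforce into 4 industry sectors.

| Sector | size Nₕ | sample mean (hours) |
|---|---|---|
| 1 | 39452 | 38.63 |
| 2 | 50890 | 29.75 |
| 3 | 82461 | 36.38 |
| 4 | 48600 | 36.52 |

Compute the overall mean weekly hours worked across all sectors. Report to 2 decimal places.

x̄_st = (Σ Nₕx̄ₕ) / (Σ Nₕ) = (39452·38.63 + 50890·29.75 + 82461·36.38 + 48600·36.52) / 221403
= 7812811.44 / 221403 = 35.2877... → 35.29.

35.29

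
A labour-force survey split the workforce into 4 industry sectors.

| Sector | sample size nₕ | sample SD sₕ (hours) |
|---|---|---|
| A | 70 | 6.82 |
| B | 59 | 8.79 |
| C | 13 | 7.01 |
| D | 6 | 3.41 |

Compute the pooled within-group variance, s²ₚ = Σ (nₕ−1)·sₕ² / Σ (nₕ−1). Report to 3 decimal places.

57.906

A: (70−1)·6.82² = 69·46.5124 = 3209.3556
B: (59−1)·8.79² = 58·77.2641 = 4481.3178
C: (13−1)·7.01² = 12·49.1401 = 589.6812
D: (6−1)·3.41² = 5·11.6281 = 58.1405
Numerator = 8338.4951; denominator = Σ(nₕ−1) = 144.
s²ₚ = 8338.4951/144 = 57.90622... → 57.906.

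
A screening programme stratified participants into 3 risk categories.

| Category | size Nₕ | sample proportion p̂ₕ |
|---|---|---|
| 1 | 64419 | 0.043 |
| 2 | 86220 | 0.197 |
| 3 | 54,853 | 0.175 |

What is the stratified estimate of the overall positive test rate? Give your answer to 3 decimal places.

Wₕ = Nₕ/N with N = 205492: 0.3135, 0.4196, 0.2669.
p̂_st = 0.3135·0.043 + 0.4196·0.197 + 0.2669·0.175 ≈ 0.14285... → 0.143.

0.143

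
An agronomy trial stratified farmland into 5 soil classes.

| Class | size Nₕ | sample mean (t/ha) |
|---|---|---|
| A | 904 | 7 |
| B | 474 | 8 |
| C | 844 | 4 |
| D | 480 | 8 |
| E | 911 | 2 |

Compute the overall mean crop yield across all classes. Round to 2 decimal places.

5.30

N = 3613; weights Wₕ = Nₕ/N = (0.2502, 0.1312, 0.2336, 0.1329, 0.2521).
x̄_st = Σ Wₕ·x̄ₕ = 0.2502·7 + 0.1312·8 + 0.2336·4 + 0.1329·8 + 0.2521·2 ≈ 5.3025...
→ 5.30.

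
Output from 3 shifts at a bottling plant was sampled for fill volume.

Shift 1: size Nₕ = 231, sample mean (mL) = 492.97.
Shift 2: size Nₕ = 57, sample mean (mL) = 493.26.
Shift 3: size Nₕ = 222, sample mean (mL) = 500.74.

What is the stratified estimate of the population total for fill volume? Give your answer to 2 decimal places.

Population total = Σ Nₕ·x̄ₕ (each stratum's size times its mean).
231·492.97 + 57·493.26 + 222·500.74 = 113876.07 + 28115.82 + 111164.28 = 253156.17.

253156.17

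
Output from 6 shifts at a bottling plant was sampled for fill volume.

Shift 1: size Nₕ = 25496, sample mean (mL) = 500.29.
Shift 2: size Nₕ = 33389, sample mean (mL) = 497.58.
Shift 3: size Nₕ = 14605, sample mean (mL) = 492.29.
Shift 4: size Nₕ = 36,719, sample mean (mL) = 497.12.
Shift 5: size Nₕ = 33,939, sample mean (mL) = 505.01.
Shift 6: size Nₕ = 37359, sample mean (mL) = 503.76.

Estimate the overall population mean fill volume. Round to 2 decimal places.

x̄_st = (Σ Nₕx̄ₕ) / (Σ Nₕ) = (25496·500.29 + 33389·497.58 + 14605·492.29 + 36719·497.12 + 33939·505.01 + 37359·503.76) / 181507
= 90772241.42 / 181507 = 500.1033... → 500.10.

500.10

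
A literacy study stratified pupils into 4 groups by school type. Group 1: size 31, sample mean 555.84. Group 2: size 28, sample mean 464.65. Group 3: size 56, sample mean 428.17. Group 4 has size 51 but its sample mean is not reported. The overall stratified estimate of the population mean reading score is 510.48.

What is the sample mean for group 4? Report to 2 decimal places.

598.45

N = 31 + 28 + 56 + 51 = 166.
Overall total = μ·N = 510.48·166 = 84739.68.
Subtract the known strata: 31·555.84 + 28·464.65 + 56·428.17 = 54218.76.
Remaining total for group 4: 84739.68 − 54218.76 = 30520.92.
Divide by its size: 30520.92 / 51 = 598.4494... → 598.45.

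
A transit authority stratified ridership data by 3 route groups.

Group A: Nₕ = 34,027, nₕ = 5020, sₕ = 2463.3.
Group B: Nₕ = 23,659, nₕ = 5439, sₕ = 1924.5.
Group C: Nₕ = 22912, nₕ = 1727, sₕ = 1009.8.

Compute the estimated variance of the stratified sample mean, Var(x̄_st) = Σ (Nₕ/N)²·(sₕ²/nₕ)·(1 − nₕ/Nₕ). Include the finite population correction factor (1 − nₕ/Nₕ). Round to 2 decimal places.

N = 80598. Term for each stratum: Wₕ²sₕ²/nₕ·(1−nₕ/Nₕ).
Var(x̄_st) = 183.65757 + 45.18695 + 44.11856 = 272.96308 → 272.96.

272.96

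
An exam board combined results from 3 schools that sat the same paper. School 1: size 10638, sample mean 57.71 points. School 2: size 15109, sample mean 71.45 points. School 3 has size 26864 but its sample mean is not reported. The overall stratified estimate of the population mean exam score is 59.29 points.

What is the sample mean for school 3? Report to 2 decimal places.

53.08

N = 10638 + 15109 + 26864 = 52611.
Overall total = μ·N = 59.29·52611 = 3119306.19.
Subtract the known strata: 10638·57.71 + 15109·71.45 = 1693457.03.
Remaining total for school 3: 3119306.19 − 1693457.03 = 1425849.16.
Divide by its size: 1425849.16 / 26864 = 53.0766... → 53.08.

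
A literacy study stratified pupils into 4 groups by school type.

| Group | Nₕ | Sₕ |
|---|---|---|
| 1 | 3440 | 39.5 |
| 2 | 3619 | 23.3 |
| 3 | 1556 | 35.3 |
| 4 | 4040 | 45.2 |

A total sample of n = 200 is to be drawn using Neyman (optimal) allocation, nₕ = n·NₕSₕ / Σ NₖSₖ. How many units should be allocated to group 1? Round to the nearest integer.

59

Σ NₕSₕ = 3440·39.5 + 3619·23.3 + 1556·35.3 + 4040·45.2 = 457737.5.
Share for 1: 135880/457737.5 = 0.29685.
n_1 = 200 × 0.29685 = 59.370... → 59.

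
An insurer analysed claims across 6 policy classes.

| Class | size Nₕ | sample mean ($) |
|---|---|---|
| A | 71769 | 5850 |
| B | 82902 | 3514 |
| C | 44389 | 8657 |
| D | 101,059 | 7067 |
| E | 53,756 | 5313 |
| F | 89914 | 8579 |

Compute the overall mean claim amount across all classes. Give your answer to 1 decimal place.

6459.4

x̄_st = (Σ Nₕx̄ₕ) / (Σ Nₕ) = (71769·5850 + 82902·3514 + 44389·8657 + 101059·7067 + 53756·5313 + 89914·8579) / 443789
= 2866603638 / 443789 = 6459.384... → 6459.4.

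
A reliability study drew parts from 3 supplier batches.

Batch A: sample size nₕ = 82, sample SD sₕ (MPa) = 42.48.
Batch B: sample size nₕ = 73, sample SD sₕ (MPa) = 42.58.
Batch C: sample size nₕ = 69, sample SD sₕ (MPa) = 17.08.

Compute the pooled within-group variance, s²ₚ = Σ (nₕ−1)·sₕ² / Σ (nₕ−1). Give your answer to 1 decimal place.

1341.8

Degrees of freedom: 81 + 72 + 68 = 221.
Σ(nₕ−1)sₕ² = 81·1804.5504 + 72·1813.0564 + 68·291.7264 = 296546.0384.
s²ₚ = 296546.0384 / 221 = 1341.837... → 1341.8.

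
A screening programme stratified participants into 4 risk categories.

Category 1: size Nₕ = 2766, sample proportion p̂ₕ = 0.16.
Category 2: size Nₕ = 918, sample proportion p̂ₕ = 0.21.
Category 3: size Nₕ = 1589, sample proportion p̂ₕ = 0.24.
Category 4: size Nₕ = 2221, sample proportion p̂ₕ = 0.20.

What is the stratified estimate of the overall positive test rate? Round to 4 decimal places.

0.1949

N = 2766 + 918 + 1589 + 2221 = 7494.
Overall proportion = Σ (Nₕ/N)·p̂ₕ.
Σ Nₕp̂ₕ = 442.56 + 192.78 + 381.36 + 444.2 = 1460.9.
1460.9 / 7494 = 0.194943... → 0.1949.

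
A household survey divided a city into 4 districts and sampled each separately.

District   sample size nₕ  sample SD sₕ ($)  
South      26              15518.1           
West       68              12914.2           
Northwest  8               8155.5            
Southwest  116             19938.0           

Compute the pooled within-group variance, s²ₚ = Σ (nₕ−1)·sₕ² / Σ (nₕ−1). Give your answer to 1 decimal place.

South: (26−1)·15518.1² = 25·240811427.61 = 6020285690.25
West: (68−1)·12914.2² = 67·166776561.64 = 11174029629.88
Northwest: (8−1)·8155.5² = 7·66512180.25 = 465585261.75
Southwest: (116−1)·19938.0² = 115·397523844 = 45715242060
Numerator = 63375142641.88; denominator = Σ(nₕ−1) = 214.
s²ₚ = 63375142641.88/214 = 296145526.364... → 296145526.4.

296145526.4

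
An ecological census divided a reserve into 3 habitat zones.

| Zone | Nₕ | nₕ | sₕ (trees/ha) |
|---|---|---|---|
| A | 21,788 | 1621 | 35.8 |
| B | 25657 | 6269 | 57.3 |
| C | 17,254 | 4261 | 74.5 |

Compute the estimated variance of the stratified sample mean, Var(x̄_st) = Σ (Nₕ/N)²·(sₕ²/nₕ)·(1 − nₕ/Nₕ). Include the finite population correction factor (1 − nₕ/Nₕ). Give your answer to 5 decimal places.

N = 64699; Wₕ = Nₕ/N.
zone A: (21788/64699)²·35.8²/1621·(1 − 1621/21788) = 0.08299398
zone B: (25657/64699)²·57.3²/6269·(1 − 6269/25657) = 0.06223787
zone C: (17254/64699)²·74.5²/4261·(1 − 4261/17254) = 0.06975978
Sum = 0.21499163 → 0.21499.

0.21499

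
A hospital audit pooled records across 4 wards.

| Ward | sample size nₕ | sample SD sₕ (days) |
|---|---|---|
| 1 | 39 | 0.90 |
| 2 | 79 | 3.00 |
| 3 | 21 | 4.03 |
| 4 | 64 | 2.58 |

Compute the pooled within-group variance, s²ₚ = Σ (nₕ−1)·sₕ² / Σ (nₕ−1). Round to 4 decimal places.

7.4219

Degrees of freedom: 38 + 78 + 20 + 63 = 199.
Σ(nₕ−1)sₕ² = 38·0.81 + 78·9 + 20·16.2409 + 63·6.6564 = 1476.9512.
s²ₚ = 1476.9512 / 199 = 7.421865... → 7.4219.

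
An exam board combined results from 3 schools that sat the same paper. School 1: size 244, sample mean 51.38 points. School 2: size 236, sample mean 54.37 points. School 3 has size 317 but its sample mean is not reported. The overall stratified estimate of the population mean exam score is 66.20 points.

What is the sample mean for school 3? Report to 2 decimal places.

86.41

N = 244 + 236 + 317 = 797.
Overall total = μ·N = 66.20·797 = 52761.4.
Subtract the known strata: 244·51.38 + 236·54.37 = 25368.04.
Remaining total for school 3: 52761.4 − 25368.04 = 27393.36.
Divide by its size: 27393.36 / 317 = 86.4144... → 86.41.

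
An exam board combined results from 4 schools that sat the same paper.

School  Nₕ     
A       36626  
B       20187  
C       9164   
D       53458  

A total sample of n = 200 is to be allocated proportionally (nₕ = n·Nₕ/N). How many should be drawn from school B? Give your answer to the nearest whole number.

34

Share of school B = 20187/119435 = 0.16902.
Allocate 200 × 0.16902 = 33.804... → 34.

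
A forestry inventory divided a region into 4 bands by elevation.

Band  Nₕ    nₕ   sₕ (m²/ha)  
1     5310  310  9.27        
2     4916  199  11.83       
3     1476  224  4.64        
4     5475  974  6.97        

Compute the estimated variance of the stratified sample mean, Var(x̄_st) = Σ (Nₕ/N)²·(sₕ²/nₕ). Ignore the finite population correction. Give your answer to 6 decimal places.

N = 17177; Wₕ = Nₕ/N.
band 1: (5310/17177)²·9.27²/310 = 0.026490624
band 2: (4916/17177)²·11.83²/199 = 0.057603057
band 3: (1476/17177)²·4.64²/224 = 0.000709686
band 4: (5475/17177)²·6.97²/974 = 0.005067342
Sum = 0.089870708 → 0.089871.

0.089871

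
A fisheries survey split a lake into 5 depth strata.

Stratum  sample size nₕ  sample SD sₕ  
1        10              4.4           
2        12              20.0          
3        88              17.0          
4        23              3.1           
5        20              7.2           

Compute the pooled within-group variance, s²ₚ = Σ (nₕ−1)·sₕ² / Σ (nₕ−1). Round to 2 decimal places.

1: (10−1)·4.4² = 9·19.36 = 174.24
2: (12−1)·20.0² = 11·400 = 4400
3: (88−1)·17.0² = 87·289 = 25143
4: (23−1)·3.1² = 22·9.61 = 211.42
5: (20−1)·7.2² = 19·51.84 = 984.96
Numerator = 30913.62; denominator = Σ(nₕ−1) = 148.
s²ₚ = 30913.62/148 = 208.8758... → 208.88.

208.88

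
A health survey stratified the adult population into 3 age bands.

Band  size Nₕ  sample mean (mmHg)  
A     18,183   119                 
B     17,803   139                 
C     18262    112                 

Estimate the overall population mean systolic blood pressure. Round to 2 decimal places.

123.21

N = 18183 + 17803 + 18262 = 54248.
The stratified mean weights each stratum mean by its population share Nₕ/N.
Σ Nₕx̄ₕ = 18183·119 + 17803·139 + 18262·112 = 2163777 + 2474617 + 2045344 = 6683738.
Divide by N: 6683738 / 54248 = 123.2071... → 123.21.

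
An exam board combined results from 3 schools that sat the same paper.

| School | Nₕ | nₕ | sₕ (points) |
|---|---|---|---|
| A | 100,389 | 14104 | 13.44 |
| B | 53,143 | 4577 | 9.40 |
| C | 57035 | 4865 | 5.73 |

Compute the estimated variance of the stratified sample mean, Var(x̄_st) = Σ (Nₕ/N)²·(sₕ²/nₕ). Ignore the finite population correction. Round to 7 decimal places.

0.0046358

N = 210567; Wₕ = Nₕ/N.
school A: (100389/210567)²·13.44²/14104 = 0.0029110380
school B: (53143/210567)²·9.40²/4577 = 0.0012296636
school C: (57035/210567)²·5.73²/4865 = 0.0004951408
Sum = 0.0046358423 → 0.0046358.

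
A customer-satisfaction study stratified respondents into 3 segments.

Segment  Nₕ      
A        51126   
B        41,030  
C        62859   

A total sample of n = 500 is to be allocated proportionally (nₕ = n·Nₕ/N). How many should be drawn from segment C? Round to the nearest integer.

Share of segment C = 62859/155015 = 0.40550.
Allocate 500 × 0.40550 = 202.751... → 203.

203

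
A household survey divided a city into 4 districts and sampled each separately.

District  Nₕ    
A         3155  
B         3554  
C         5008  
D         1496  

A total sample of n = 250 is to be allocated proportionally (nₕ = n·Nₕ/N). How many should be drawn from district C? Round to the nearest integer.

95

N = 3155 + 3554 + 5008 + 1496 = 13213.
n_C = 250·5008/13213 = 94.755... → 95.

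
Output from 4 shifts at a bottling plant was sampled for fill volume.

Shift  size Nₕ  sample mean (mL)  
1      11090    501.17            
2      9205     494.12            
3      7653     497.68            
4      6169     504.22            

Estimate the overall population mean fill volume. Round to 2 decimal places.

499.04

x̄_st = (Σ Nₕx̄ₕ) / (Σ Nₕ) = (11090·501.17 + 9205·494.12 + 7653·497.68 + 6169·504.22) / 34117
= 17025628.12 / 34117 = 499.0365... → 499.04.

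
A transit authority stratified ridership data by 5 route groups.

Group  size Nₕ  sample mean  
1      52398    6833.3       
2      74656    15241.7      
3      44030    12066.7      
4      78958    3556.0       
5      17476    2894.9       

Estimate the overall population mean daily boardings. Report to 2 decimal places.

N = 267518; weights Wₕ = Nₕ/N = (0.1959, 0.2791, 0.1646, 0.2952, 0.0653).
x̄_st = Σ Wₕ·x̄ₕ = 0.1959·6833.3 + 0.2791·15241.7 + 0.1646·12066.7 + 0.2952·3556.0 + 0.0653·2894.9 ≈ 8816.5968...
→ 8816.60.

8816.60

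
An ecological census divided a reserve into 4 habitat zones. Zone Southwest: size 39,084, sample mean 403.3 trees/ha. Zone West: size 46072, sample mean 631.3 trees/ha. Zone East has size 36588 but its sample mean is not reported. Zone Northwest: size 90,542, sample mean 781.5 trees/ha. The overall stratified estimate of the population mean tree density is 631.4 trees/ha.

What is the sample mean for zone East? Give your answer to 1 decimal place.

Σ Nₕx̄ₕ = N·μ, so 36588·x̄_East = 212286·631.4 − (39084·403.3 + 46072·631.3 + 90542·781.5).
= 134037380.4 − 115606403.8 = 18430976.6.
x̄_East = 18430976.6 / 36588 = 503.744... → 503.7.

503.7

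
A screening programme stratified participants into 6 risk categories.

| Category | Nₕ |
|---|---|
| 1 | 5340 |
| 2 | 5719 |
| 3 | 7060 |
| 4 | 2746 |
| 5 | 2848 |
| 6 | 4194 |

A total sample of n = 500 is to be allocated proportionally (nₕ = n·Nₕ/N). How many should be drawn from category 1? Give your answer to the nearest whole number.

Share of category 1 = 5340/27907 = 0.19135.
Allocate 500 × 0.19135 = 95.675... → 96.

96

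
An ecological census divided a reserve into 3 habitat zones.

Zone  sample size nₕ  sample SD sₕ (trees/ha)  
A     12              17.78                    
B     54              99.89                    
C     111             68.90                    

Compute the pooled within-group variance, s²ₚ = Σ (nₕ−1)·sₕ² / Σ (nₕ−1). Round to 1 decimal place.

6060.4

Degrees of freedom: 11 + 53 + 110 = 174.
Σ(nₕ−1)sₕ² = 11·316.1284 + 53·9978.0121 + 110·4747.21 = 1054505.1537.
s²ₚ = 1054505.1537 / 174 = 6060.374... → 6060.4.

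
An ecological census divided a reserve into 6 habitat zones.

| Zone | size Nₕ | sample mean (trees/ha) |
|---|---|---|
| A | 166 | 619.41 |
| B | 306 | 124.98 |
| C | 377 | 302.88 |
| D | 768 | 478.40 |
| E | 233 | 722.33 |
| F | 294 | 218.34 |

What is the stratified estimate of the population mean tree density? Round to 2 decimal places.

N = 166 + 306 + 377 + 768 + 233 + 294 = 2144.
Weight each subgroup mean by Nₕ/N and sum.
Σ Nₕx̄ₕ = 166·619.41 + 306·124.98 + 377·302.88 + 768·478.40 + 233·722.33 + 294·218.34 = 102822.06 + 38243.88 + 114185.76 + 367411.2 + 168302.89 + 64191.96 = 855157.75.
Divide by N: 855157.75 / 2144 = 398.8609... → 398.86.

398.86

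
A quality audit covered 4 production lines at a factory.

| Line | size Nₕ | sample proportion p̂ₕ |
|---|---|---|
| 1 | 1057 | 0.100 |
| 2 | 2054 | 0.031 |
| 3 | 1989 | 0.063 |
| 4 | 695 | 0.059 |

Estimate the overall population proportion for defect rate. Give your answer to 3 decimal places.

Wₕ = Nₕ/N with N = 5795: 0.1824, 0.3544, 0.3432, 0.1199.
p̂_st = 0.1824·0.100 + 0.3544·0.031 + 0.3432·0.063 + 0.1199·0.059 ≈ 0.05793... → 0.058.

0.058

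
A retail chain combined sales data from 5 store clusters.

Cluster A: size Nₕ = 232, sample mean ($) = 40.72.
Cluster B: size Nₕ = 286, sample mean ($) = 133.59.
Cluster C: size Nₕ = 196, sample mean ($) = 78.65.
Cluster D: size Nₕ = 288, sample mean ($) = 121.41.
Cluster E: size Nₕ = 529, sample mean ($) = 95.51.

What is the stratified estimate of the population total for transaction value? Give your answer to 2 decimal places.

148560.05

A: 232·40.72 = 9447.04
B: 286·133.59 = 38206.74
C: 196·78.65 = 15415.4
D: 288·121.41 = 34966.08
E: 529·95.51 = 50524.79
τ̂ = Σ Nₕx̄ₕ = 148560.05.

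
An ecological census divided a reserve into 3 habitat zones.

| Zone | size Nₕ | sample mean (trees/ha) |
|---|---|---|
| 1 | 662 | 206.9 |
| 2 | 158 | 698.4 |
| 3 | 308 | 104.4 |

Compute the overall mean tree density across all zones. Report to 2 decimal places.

x̄_st = (Σ Nₕx̄ₕ) / (Σ Nₕ) = (662·206.9 + 158·698.4 + 308·104.4) / 1128
= 279470.2 / 1128 = 247.7573... → 247.76.

247.76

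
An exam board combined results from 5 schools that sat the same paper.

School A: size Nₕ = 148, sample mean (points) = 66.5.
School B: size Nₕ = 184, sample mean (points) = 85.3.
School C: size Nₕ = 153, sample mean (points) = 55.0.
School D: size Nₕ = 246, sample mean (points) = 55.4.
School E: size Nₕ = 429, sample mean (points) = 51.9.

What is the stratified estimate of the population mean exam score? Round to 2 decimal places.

x̄_st = (Σ Nₕx̄ₕ) / (Σ Nₕ) = (148·66.5 + 184·85.3 + 153·55.0 + 246·55.4 + 429·51.9) / 1160
= 69845.7 / 1160 = 60.2118... → 60.21.

60.21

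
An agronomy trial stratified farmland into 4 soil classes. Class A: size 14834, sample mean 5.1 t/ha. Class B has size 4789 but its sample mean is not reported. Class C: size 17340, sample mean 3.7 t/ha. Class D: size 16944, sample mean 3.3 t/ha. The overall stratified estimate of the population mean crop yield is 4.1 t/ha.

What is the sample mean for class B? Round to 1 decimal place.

5.3

N = 14834 + 4789 + 17340 + 16944 = 53907.
Overall total = μ·N = 4.1·53907 = 221018.7.
Subtract the known strata: 14834·5.1 + 17340·3.7 + 16944·3.3 = 195726.6.
Remaining total for class B: 221018.7 − 195726.6 = 25292.1.
Divide by its size: 25292.1 / 4789 = 5.281... → 5.3.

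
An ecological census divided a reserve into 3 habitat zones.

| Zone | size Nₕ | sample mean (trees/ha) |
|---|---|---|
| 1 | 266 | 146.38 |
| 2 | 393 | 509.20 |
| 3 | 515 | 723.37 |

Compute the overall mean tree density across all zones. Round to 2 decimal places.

520.94

N = 266 + 393 + 515 = 1174.
Overall mean = Σ (Nₕ/N)·x̄ₕ — weight by population share, not a simple average.
Σ Nₕx̄ₕ = 266·146.38 + 393·509.20 + 515·723.37 = 38937.08 + 200115.6 + 372535.55 = 611588.23.
Divide by N: 611588.23 / 1174 = 520.9440... → 520.94.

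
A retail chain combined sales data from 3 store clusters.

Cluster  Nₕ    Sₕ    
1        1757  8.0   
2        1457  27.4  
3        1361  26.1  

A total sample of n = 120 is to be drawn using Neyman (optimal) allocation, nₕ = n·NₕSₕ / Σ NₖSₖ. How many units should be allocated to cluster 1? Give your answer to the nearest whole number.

1: NₕSₕ = 1757·8.0 = 14056
2: NₕSₕ = 1457·27.4 = 39921.8
3: NₕSₕ = 1361·26.1 = 35522.1
Σ NₕSₕ = 89499.9.
n_1 = 120·14056/89499.9 = 18.846... → 19.

19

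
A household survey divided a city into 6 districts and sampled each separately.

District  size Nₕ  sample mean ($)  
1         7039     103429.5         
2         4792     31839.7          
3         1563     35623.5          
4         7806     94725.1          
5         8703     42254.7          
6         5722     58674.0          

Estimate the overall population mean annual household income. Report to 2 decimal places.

66784.42

N = 35625; weights Wₕ = Nₕ/N = (0.1976, 0.1345, 0.0439, 0.2191, 0.2443, 0.1606).
x̄_st = Σ Wₕ·x̄ₕ = 0.1976·103429.5 + 0.1345·31839.7 + 0.0439·35623.5 + 0.2191·94725.1 + 0.2443·42254.7 + 0.1606·58674.0 ≈ 66784.4221...
→ 66784.42.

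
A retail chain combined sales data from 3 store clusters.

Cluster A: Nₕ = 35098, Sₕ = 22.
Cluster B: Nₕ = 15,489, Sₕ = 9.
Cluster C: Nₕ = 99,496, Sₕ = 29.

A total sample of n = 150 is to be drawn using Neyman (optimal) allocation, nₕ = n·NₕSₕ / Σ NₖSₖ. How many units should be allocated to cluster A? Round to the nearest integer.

31

Σ NₕSₕ = 35098·22 + 15489·9 + 99496·29 = 3796941.
Share for A: 772156/3796941 = 0.20336.
n_A = 150 × 0.20336 = 30.504... → 31.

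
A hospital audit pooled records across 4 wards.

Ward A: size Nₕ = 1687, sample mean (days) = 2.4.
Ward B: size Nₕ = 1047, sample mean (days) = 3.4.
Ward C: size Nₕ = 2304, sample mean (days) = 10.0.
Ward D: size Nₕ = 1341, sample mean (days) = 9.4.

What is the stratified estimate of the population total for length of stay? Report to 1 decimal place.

A: 1687·2.4 = 4048.8
B: 1047·3.4 = 3559.8
C: 2304·10.0 = 23040
D: 1341·9.4 = 12605.4
τ̂ = Σ Nₕx̄ₕ = 43254.0.

43254.0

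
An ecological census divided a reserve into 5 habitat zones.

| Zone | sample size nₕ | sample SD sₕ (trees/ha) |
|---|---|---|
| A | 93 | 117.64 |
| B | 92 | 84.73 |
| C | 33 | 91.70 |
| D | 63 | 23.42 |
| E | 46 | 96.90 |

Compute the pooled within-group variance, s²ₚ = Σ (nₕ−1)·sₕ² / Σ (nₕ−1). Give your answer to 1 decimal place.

Degrees of freedom: 92 + 91 + 32 + 62 + 45 = 322.
Σ(nₕ−1)sₕ² = 92·13839.1696 + 91·7179.1729 + 32·8408.89 + 62·548.4964 + 45·9389.61 = 2652132.0439.
s²ₚ = 2652132.0439 / 322 = 8236.435... → 8236.4.

8236.4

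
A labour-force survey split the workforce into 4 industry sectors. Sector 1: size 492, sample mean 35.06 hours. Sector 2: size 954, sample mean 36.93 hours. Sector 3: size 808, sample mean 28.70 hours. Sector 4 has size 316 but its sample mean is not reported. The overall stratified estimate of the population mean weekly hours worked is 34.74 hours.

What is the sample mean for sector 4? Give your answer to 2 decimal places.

43.07

N = 492 + 954 + 808 + 316 = 2570.
Overall total = μ·N = 34.74·2570 = 89281.8.
Subtract the known strata: 492·35.06 + 954·36.93 + 808·28.70 = 75670.34.
Remaining total for sector 4: 89281.8 − 75670.34 = 13611.46.
Divide by its size: 13611.46 / 316 = 43.0742... → 43.07.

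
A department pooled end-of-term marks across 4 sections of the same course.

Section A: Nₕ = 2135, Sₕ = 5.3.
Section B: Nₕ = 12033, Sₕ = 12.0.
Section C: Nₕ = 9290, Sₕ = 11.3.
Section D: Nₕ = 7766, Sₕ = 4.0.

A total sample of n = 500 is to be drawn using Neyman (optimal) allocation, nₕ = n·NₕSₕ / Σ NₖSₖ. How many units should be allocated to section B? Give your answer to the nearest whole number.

247

Σ NₕSₕ = 2135·5.3 + 12033·12.0 + 9290·11.3 + 7766·4.0 = 291752.5.
Share for B: 144396/291752.5 = 0.49493.
n_B = 500 × 0.49493 = 247.463... → 247.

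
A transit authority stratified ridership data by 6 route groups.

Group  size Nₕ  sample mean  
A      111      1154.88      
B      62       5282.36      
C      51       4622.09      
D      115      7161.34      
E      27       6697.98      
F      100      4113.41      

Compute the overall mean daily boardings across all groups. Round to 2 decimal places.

4521.81

N = 466; weights Wₕ = Nₕ/N = (0.2382, 0.1330, 0.1094, 0.2468, 0.0579, 0.2146).
x̄_st = Σ Wₕ·x̄ₕ = 0.2382·1154.88 + 0.1330·5282.36 + 0.1094·4622.09 + 0.2468·7161.34 + 0.0579·6697.98 + 0.2146·4113.41 ≈ 4521.8136...
→ 4521.81.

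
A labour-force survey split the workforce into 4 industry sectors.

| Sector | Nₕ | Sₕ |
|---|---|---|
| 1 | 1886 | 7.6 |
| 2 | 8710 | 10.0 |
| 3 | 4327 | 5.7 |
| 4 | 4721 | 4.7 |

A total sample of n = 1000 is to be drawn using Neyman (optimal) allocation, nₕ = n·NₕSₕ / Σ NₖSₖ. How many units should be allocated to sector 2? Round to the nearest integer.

1: NₕSₕ = 1886·7.6 = 14333.6
2: NₕSₕ = 8710·10.0 = 87100
3: NₕSₕ = 4327·5.7 = 24663.9
4: NₕSₕ = 4721·4.7 = 22188.7
Σ NₕSₕ = 148286.2.
n_2 = 1000·87100/148286.2 = 587.378... → 587.

587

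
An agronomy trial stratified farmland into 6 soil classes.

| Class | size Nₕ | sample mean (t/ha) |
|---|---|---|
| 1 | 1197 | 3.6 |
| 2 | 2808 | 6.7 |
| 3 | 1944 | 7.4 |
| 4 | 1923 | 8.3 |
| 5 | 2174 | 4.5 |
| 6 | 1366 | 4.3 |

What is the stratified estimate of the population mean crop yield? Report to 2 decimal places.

x̄_st = (Σ Nₕx̄ₕ) / (Σ Nₕ) = (1197·3.6 + 2808·6.7 + 1944·7.4 + 1923·8.3 + 2174·4.5 + 1366·4.3) / 11412
= 69126.1 / 11412 = 6.0573... → 6.06.

6.06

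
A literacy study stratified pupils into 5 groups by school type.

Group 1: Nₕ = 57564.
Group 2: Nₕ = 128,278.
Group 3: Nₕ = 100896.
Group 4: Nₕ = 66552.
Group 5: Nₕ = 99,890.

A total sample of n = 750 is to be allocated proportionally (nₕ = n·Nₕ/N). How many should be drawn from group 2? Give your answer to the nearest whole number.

Share of group 2 = 128278/453180 = 0.28306.
Allocate 750 × 0.28306 = 212.296... → 212.

212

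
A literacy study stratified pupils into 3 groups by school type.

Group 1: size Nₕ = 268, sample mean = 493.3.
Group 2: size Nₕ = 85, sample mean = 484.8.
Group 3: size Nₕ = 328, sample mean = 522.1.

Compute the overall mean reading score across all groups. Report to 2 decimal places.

x̄_st = (Σ Nₕx̄ₕ) / (Σ Nₕ) = (268·493.3 + 85·484.8 + 328·522.1) / 681
= 344661.2 / 681 = 506.1104... → 506.11.

506.11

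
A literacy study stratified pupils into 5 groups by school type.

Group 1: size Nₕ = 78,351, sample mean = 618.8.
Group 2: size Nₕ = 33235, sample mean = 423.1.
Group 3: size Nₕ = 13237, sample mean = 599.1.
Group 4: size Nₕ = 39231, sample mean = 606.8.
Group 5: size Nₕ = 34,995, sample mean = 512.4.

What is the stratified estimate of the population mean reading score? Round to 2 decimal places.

N = 78351 + 33235 + 13237 + 39231 + 34995 = 199049.
Overall mean = Σ (Nₕ/N)·x̄ₕ — weight by population share, not a simple average.
Σ Nₕx̄ₕ = 78351·618.8 + 33235·423.1 + 13237·599.1 + 39231·606.8 + 34995·512.4 = 48483598.8 + 14061728.5 + 7930286.7 + 23805370.8 + 17931438 = 112212422.8.
Divide by N: 112212422.8 / 199049 = 563.7427... → 563.74.

563.74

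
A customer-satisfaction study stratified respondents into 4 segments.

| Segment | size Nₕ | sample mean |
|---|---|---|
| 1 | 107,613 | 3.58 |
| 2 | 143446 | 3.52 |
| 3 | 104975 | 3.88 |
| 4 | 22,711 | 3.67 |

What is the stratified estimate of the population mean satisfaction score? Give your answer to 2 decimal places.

x̄_st = (Σ Nₕx̄ₕ) / (Σ Nₕ) = (107613·3.58 + 143446·3.52 + 104975·3.88 + 22711·3.67) / 378745
= 1380836.83 / 378745 = 3.6458... → 3.65.

3.65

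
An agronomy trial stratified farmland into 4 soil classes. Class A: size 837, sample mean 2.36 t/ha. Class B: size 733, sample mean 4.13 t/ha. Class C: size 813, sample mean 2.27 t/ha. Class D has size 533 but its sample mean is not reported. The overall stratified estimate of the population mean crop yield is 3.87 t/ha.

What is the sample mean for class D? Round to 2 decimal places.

N = 837 + 733 + 813 + 533 = 2916.
Overall total = μ·N = 3.87·2916 = 11284.92.
Subtract the known strata: 837·2.36 + 733·4.13 + 813·2.27 = 6848.12.
Remaining total for class D: 11284.92 − 6848.12 = 4436.8.
Divide by its size: 4436.8 / 533 = 8.3242... → 8.32.

8.32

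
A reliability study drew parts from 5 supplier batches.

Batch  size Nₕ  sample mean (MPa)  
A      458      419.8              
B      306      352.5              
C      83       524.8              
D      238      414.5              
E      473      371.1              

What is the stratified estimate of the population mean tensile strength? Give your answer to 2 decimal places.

396.58

N = 1558; weights Wₕ = Nₕ/N = (0.2940, 0.1964, 0.0533, 0.1528, 0.3036).
x̄_st = Σ Wₕ·x̄ₕ = 0.2940·419.8 + 0.1964·352.5 + 0.0533·524.8 + 0.1528·414.5 + 0.3036·371.1 ≈ 396.5809...
→ 396.58.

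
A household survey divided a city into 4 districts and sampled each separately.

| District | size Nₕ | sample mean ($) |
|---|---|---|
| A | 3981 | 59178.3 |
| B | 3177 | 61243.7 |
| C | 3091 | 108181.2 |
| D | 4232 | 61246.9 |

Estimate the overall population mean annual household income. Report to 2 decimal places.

70695.74

N = 14481; weights Wₕ = Nₕ/N = (0.2749, 0.2194, 0.2135, 0.2922).
x̄_st = Σ Wₕ·x̄ₕ = 0.2749·59178.3 + 0.2194·61243.7 + 0.2135·108181.2 + 0.2922·61246.9 ≈ 70695.7404...
→ 70695.74.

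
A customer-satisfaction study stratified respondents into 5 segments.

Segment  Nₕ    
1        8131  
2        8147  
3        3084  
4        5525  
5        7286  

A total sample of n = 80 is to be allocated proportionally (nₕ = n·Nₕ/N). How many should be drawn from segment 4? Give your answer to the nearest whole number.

14

N = 8131 + 8147 + 3084 + 5525 + 7286 = 32173.
n_4 = 80·5525/32173 = 13.738... → 14.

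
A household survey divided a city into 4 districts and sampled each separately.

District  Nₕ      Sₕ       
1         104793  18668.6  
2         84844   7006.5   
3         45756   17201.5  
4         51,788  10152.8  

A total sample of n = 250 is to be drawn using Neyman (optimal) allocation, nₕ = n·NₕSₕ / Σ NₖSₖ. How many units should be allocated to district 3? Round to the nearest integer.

Σ NₕSₕ = 104793·18668.6 + 84844·7006.5 + 45756·17201.5 + 51788·10152.8 = 3863663126.2.
Share for 3: 787071834/3863663126.2 = 0.20371.
n_3 = 250 × 0.20371 = 50.928... → 51.

51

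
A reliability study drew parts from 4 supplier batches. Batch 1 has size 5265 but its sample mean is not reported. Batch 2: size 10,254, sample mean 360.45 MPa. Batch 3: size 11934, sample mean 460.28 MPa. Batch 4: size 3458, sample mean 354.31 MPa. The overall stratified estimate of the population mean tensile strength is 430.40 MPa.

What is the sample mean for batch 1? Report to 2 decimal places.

548.88

N = 5265 + 10254 + 11934 + 3458 = 30911.
Overall total = μ·N = 430.40·30911 = 13304094.4.
Subtract the known strata: 10254·360.45 + 11934·460.28 + 3458·354.31 = 10414239.8.
Remaining total for batch 1: 13304094.4 − 10414239.8 = 2889854.6.
Divide by its size: 2889854.6 / 5265 = 548.8803... → 548.88.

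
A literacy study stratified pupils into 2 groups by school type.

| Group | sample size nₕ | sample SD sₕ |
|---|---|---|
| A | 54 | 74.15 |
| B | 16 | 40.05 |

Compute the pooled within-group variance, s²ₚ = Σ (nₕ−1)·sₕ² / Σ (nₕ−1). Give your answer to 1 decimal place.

Degrees of freedom: 53 + 15 = 68.
Σ(nₕ−1)sₕ² = 53·5498.2225 + 15·1604.0025 = 315465.83.
s²ₚ = 315465.83 / 68 = 4639.203... → 4639.2.

4639.2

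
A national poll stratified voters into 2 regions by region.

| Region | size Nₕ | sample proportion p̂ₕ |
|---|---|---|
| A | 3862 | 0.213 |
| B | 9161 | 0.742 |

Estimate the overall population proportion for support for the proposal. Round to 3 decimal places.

Wₕ = Nₕ/N with N = 13023: 0.2966, 0.7034.
p̂_st = 0.2966·0.213 + 0.7034·0.742 ≈ 0.58512... → 0.585.

0.585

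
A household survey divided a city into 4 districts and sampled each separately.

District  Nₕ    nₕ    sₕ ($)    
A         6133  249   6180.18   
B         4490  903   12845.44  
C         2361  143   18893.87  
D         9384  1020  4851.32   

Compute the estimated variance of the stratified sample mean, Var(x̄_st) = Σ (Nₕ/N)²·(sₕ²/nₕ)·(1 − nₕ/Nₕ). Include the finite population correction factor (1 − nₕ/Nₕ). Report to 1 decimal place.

N = 22368; Wₕ = Nₕ/N.
district A: (6133/22368)²·6180.18²/249·(1 − 249/6133) = 11063.5428
district B: (4490/22368)²·12845.44²/903·(1 − 903/4490) = 5882.1166
district C: (2361/22368)²·18893.87²/143·(1 − 143/2361) = 26128.1722
district D: (9384/22368)²·4851.32²/1020·(1 − 1020/9384) = 3619.6567
Sum = 46693.4883 → 46693.5.

46693.5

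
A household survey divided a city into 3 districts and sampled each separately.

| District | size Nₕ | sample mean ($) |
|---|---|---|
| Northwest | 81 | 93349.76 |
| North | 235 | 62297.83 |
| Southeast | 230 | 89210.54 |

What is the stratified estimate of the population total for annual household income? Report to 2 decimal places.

Northwest: 81·93349.76 = 7561330.56
North: 235·62297.83 = 14639990.05
Southeast: 230·89210.54 = 20518424.2
τ̂ = Σ Nₕx̄ₕ = 42719744.81.

42719744.81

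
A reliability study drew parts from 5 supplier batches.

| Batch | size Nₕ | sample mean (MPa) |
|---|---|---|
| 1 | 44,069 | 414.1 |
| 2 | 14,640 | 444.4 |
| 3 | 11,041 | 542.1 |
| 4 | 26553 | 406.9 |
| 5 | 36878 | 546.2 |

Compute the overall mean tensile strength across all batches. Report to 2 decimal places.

x̄_st = (Σ Nₕx̄ₕ) / (Σ Nₕ) = (44069·414.1 + 14640·444.4 + 11041·542.1 + 26553·406.9 + 36878·546.2) / 133181
= 61687494.3 / 133181 = 463.1854... → 463.19.

463.19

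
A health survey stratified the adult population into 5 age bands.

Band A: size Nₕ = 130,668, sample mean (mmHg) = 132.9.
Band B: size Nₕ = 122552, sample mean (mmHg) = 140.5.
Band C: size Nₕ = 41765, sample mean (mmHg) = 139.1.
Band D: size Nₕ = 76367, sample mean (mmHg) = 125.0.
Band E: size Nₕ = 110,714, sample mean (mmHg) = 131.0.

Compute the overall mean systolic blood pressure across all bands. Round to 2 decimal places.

N = 130668 + 122552 + 41765 + 76367 + 110714 = 482066.
Overall mean = Σ (Nₕ/N)·x̄ₕ — weight by population share, not a simple average.
Σ Nₕx̄ₕ = 130668·132.9 + 122552·140.5 + 41765·139.1 + 76367·125.0 + 110714·131.0 = 17365777.2 + 17218556 + 5809511.5 + 9545875 + 14503534 = 64443253.7.
Divide by N: 64443253.7 / 482066 = 133.6814... → 133.68.

133.68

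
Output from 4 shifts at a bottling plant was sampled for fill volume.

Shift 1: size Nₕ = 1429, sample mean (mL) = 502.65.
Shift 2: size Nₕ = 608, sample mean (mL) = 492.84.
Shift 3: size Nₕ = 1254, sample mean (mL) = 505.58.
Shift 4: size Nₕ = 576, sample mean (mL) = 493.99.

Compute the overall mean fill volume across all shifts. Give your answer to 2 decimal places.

x̄_st = (Σ Nₕx̄ₕ) / (Σ Nₕ) = (1429·502.65 + 608·492.84 + 1254·505.58 + 576·493.99) / 3867
= 1936469.13 / 3867 = 500.7678... → 500.77.

500.77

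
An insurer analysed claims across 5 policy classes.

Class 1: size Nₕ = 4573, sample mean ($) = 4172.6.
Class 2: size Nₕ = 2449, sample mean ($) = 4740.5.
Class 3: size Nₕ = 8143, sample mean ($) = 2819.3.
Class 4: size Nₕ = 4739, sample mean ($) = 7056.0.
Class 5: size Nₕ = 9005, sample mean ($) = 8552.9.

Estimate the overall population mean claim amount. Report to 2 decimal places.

N = 4573 + 2449 + 8143 + 4739 + 9005 = 28909.
Overall mean = Σ (Nₕ/N)·x̄ₕ — weight by population share, not a simple average.
Σ Nₕx̄ₕ = 4573·4172.6 + 2449·4740.5 + 8143·2819.3 + 4739·7056.0 + 9005·8552.9 = 19081299.8 + 11609484.5 + 22957559.9 + 33438384 + 77018864.5 = 164105592.7.
Divide by N: 164105592.7 / 28909 = 5676.6264... → 5676.63.

5676.63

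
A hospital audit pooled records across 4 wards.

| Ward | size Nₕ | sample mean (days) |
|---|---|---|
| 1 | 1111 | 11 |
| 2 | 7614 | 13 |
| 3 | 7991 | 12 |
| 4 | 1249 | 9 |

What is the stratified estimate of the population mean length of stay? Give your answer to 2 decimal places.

12.15

N = 17965; weights Wₕ = Nₕ/N = (0.0618, 0.4238, 0.4448, 0.0695).
x̄_st = Σ Wₕ·x̄ₕ = 0.0618·11 + 0.4238·13 + 0.4448·12 + 0.0695·9 ≈ 12.1534...
→ 12.15.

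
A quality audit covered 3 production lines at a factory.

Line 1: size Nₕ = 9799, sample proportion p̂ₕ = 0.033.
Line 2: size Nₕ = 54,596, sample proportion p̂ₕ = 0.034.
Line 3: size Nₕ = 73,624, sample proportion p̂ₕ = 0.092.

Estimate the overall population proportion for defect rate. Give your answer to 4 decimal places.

0.0649

N = 9799 + 54596 + 73624 = 138019.
Overall proportion = Σ (Nₕ/N)·p̂ₕ.
Σ Nₕp̂ₕ = 323.367 + 1856.264 + 6773.408 = 8953.039.
8953.039 / 138019 = 0.064868... → 0.0649.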